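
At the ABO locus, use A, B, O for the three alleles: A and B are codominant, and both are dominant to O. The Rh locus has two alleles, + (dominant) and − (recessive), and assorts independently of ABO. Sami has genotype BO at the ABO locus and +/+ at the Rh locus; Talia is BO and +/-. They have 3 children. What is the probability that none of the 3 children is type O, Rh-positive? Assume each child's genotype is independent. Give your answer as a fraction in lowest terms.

ABO cross BO × BO → 1/4 O, 3/4 B.
Rh cross +/+ × +/- → 1 Rh+; so P(type O, Rh-positive) = 1/4 × 1 = 1/4 per child.
P(not type O, Rh-positive) = 3/4 for one child; (3/4)^3 = 27/64.

27/64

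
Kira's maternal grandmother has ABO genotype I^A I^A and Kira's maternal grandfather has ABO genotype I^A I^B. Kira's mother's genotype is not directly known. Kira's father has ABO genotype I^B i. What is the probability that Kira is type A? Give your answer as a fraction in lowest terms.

3/8

Kira's mother's ABO genotype from I^A I^A × I^A I^B: 1/2 I^A I^A, 1/2 I^A I^B.
Crossing each possibility with the father I^B i and summing P(type A): 1/2·1/2 + 1/2·1/4 = 3/8.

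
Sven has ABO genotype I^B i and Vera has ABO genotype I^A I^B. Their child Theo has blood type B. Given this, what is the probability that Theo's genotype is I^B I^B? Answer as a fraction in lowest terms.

Cross I^B i × I^A I^B → 1/4 I^A I^B, 1/4 I^A i, 1/4 I^B I^B, 1/4 I^B i.
Type-B genotypes among offspring: I^B I^B (1/4), I^B i (1/4); total 1/2.
P(I^B I^B | type B) = (1/4) / (1/2) = 1/2.

1/2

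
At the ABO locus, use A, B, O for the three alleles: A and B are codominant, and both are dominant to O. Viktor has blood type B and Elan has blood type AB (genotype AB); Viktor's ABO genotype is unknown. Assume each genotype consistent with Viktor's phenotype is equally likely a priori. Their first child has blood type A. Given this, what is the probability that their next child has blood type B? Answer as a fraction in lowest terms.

Possible genotypes: Viktor ∈ {BB, BO}; Elan ∈ {AB}.
Weight each parental genotype pair by prior × P(type-A child):
  BO × AB: posterior weight 1; P(next child type B) = 1/2.
Weighted sum = 1/2.

1/2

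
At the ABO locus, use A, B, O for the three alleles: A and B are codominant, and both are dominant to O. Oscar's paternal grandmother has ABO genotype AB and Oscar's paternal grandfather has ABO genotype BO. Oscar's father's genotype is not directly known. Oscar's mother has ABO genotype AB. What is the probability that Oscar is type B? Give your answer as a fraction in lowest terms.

3/8

Oscar's father's ABO genotype from AB × BO: 1/4 AB, 1/4 AO, 1/4 BB, 1/4 BO.
Crossing each possibility with the mother AB and summing P(type B): 1/4·1/4 + 1/4·1/4 + 1/4·1/2 + 1/4·1/2 = 3/8.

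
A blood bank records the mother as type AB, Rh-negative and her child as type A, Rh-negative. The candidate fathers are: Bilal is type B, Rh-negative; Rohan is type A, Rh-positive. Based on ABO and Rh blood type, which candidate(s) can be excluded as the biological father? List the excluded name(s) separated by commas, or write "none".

none

A candidate is excluded only if no genotype consistent with his phenotype could produce a type A, Rh-negative child with a type AB, Rh-negative mother.
Every candidate has at least one consistent genotype combination, so none can be excluded.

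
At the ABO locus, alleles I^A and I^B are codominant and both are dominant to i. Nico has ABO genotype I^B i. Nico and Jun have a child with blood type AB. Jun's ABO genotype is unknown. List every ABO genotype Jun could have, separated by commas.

I^A I^A, I^A I^B, I^A i

For each candidate genotype of Jun, check whether crossing it with I^B i can produce every observed child phenotype.
  I^A I^A → possible child types {A, AB} ✓
  I^A I^B → possible child types {A, B, AB} ✓
  I^A i → possible child types {O, A, B, AB} ✓
  I^B I^B → possible child types {B} ✗
  I^B i → possible child types {O, B} ✗
  i i → possible child types {O, B} ✗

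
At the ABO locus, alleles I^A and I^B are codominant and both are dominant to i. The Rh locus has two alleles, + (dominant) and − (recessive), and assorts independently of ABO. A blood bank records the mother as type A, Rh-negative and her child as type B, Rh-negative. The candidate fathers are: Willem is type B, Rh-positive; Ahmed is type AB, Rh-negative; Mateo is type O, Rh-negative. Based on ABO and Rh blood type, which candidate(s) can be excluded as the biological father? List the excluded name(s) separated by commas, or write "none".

A candidate is excluded only if no genotype consistent with his phenotype could produce a type B, Rh-negative child with a type A, Rh-negative mother.
Mateo (type O, Rh-): no genotype consistent with that phenotype can produce a type-B Rh- child with a type-A mother.

Mateo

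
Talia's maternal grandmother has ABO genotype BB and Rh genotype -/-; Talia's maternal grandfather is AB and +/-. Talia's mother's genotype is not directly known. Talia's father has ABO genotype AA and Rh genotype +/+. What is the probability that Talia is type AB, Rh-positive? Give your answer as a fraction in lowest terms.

Talia's mother's ABO genotype from BB × AB: 1/2 AB, 1/2 BB.
Crossing each possibility with the father AA and summing P(type AB): 1/2·1/2 + 1/2·1 = 3/4.
Similarly for Rh via the mother's Rh distribution: P(Rh+) = 1.
Independent loci: 3/4 × 1 = 3/4.

3/4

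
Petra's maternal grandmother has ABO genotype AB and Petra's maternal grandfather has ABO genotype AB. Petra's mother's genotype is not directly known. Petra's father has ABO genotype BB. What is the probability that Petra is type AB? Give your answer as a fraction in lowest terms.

1/2

Petra's mother's ABO genotype from AB × AB: 1/4 AA, 1/2 AB, 1/4 BB.
Crossing each possibility with the father BB and summing P(type AB): 1/4·1 + 1/2·1/2 + 1/4·0 = 1/2.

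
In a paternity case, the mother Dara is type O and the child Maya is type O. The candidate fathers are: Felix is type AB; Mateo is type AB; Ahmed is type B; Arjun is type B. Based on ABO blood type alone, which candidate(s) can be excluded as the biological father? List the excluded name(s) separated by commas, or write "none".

Felix, Mateo

A candidate is excluded only if no genotype consistent with his phenotype could produce a type O child with a type O mother.
Felix (type AB): no genotype consistent with that phenotype can produce a type-O child with a type-O mother.
Mateo (type AB): no genotype consistent with that phenotype can produce a type-O child with a type-O mother.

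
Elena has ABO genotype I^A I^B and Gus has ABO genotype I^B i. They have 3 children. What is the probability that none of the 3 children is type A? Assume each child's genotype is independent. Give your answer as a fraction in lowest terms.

ABO cross I^A I^B × I^B i → 1/4 A, 1/2 B, 1/4 AB.
So P(type A) = 1/4 per child.
P(not type A) = 3/4 for one child; (3/4)^3 = 27/64.

27/64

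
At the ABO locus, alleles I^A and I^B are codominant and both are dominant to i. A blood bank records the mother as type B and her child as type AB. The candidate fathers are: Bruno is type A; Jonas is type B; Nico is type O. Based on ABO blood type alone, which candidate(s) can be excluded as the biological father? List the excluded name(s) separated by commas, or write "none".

Jonas, Nico

A candidate is excluded only if no genotype consistent with his phenotype could produce a type AB child with a type B mother.
Jonas (type B): no genotype consistent with that phenotype can produce a type-AB child with a type-B mother.
Nico (type O): no genotype consistent with that phenotype can produce a type-AB child with a type-B mother.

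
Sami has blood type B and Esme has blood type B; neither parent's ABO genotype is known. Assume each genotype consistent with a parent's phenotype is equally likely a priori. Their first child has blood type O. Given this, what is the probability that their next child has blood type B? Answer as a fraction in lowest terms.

Possible genotypes: Sami ∈ {I^B I^B, I^B i}; Esme ∈ {I^B I^B, I^B i}.
Weight each parental genotype pair by prior × P(type-O child):
  I^B i × I^B i: posterior weight 1; P(next child type B) = 3/4.
Weighted sum = 3/4.

3/4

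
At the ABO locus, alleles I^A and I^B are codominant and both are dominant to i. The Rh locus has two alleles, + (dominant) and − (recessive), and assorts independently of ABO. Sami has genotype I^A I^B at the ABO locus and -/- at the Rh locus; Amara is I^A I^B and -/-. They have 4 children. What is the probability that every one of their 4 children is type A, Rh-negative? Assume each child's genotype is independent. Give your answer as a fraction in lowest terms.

ABO cross I^A I^B × I^A I^B → 1/4 A, 1/4 B, 1/2 AB.
Rh cross -/- × -/- → 1 Rh-; so P(type A, Rh-negative) = 1/4 × 1 = 1/4 per child.
All 4 independent: (1/4)^4 = 1/256.

1/256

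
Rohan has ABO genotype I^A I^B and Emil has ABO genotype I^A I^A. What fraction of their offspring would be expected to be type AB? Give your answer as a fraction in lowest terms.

ABO cross I^A I^B × I^A I^A → offspring phenotypes: 1/2 A, 1/2 AB.
So P(type AB) = 1/2.

1/2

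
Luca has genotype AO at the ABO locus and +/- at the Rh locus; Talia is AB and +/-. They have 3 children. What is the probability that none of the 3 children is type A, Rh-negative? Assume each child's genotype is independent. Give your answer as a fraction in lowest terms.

ABO cross AO × AB → 1/2 A, 1/4 B, 1/4 AB.
Rh cross +/- × +/- → 3/4 Rh+, 1/4 Rh-; so P(type A, Rh-negative) = 1/2 × 1/4 = 1/8 per child.
P(not type A, Rh-negative) = 7/8 for one child; (7/8)^3 = 343/512.

343/512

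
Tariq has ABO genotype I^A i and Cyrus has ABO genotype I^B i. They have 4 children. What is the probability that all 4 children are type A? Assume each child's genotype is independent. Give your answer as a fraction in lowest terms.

ABO cross I^A i × I^B i → 1/4 O, 1/4 A, 1/4 B, 1/4 AB.
So P(type A) = 1/4 per child.
All 4 independent: (1/4)^4 = 1/256.

1/256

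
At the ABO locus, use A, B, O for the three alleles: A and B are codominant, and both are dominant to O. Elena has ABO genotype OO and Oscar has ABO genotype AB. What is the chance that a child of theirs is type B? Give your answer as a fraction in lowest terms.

1/2

ABO cross OO × AB → offspring phenotypes: 1/2 A, 1/2 B.
So P(type B) = 1/2.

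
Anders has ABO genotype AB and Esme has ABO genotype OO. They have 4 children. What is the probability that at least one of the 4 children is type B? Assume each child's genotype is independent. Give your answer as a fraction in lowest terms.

ABO cross AB × OO → 1/2 A, 1/2 B.
So P(type B) = 1/2 per child.
P(none) = (1/2)^4 = 1/16; P(at least one) = 1 − 1/16 = 15/16.

15/16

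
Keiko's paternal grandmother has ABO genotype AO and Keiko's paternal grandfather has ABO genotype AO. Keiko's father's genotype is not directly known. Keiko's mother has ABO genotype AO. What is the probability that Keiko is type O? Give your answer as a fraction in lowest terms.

Keiko's father's ABO genotype from AO × AO: 1/4 AA, 1/2 AO, 1/4 OO.
Crossing each possibility with the mother AO and summing P(type O): 1/4·0 + 1/2·1/4 + 1/4·1/2 = 1/4.

1/4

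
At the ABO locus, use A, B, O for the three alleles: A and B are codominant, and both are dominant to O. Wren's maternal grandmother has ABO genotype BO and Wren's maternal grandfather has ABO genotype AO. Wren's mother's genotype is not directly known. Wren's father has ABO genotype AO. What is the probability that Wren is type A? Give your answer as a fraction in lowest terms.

1/2

Wren's mother's ABO genotype from BO × AO: 1/4 AB, 1/4 AO, 1/4 BO, 1/4 OO.
Crossing each possibility with the father AO and summing P(type A): 1/4·1/2 + 1/4·3/4 + 1/4·1/4 + 1/4·1/2 = 1/2.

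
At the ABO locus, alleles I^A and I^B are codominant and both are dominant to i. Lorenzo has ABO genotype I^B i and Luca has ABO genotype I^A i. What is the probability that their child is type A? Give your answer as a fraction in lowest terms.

1/4

ABO cross I^B i × I^A i → offspring phenotypes: 1/4 O, 1/4 A, 1/4 B, 1/4 AB.
So P(type A) = 1/4.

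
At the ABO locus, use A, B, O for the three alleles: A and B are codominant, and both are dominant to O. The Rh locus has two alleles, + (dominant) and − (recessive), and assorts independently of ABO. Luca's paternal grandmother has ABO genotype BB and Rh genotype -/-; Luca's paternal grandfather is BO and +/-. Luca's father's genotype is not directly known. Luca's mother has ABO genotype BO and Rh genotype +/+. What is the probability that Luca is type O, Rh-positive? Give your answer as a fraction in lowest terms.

1/8

Luca's father's ABO genotype from BB × BO: 1/2 BB, 1/2 BO.
Crossing each possibility with the mother BO and summing P(type O): 1/2·0 + 1/2·1/4 = 1/8.
Similarly for Rh via the father's Rh distribution: P(Rh+) = 1.
Independent loci: 1/8 × 1 = 1/8.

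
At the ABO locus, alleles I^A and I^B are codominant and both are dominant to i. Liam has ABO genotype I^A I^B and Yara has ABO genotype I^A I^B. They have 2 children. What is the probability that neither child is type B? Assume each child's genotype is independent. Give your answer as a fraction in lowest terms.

9/16

ABO cross I^A I^B × I^A I^B → 1/4 A, 1/4 B, 1/2 AB.
So P(type B) = 1/4 per child.
P(not type B) = 3/4 for one child; (3/4)^2 = 9/16.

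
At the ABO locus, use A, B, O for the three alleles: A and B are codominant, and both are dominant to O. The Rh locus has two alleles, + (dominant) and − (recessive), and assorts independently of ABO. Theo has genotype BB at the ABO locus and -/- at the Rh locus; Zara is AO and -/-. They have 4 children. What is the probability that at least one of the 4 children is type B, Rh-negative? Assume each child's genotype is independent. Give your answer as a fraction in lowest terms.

15/16

ABO cross BB × AO → 1/2 B, 1/2 AB.
Rh cross -/- × -/- → 1 Rh-; so P(type B, Rh-negative) = 1/2 × 1 = 1/2 per child.
P(none) = (1/2)^4 = 1/16; P(at least one) = 1 − 1/16 = 15/16.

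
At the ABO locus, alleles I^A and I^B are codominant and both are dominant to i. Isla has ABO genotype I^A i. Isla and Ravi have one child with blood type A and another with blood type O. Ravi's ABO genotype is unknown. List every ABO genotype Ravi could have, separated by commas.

For each candidate genotype of Ravi, check whether crossing it with I^A i can produce every observed child phenotype.
  I^A I^A → possible child types {A} ✗
  I^A I^B → possible child types {A, B, AB} ✗
  I^A i → possible child types {O, A} ✓
  I^B I^B → possible child types {B, AB} ✗
  I^B i → possible child types {O, A, B, AB} ✓
  i i → possible child types {O, A} ✓

I^A i, I^B i, i i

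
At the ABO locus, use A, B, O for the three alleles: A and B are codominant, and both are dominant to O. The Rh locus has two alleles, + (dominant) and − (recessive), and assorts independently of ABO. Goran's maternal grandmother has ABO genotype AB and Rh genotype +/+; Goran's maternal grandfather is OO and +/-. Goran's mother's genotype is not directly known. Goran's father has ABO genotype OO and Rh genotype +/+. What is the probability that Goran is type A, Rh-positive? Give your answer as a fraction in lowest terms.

1/4

Goran's mother's ABO genotype from AB × OO: 1/2 AO, 1/2 BO.
Crossing each possibility with the father OO and summing P(type A): 1/2·1/2 + 1/2·0 = 1/4.
Similarly for Rh via the mother's Rh distribution: P(Rh+) = 1.
Independent loci: 1/4 × 1 = 1/4.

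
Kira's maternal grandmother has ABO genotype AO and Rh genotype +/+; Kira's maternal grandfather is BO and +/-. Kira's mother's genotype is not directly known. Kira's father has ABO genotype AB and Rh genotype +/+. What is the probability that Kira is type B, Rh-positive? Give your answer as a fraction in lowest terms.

3/8

Kira's mother's ABO genotype from AO × BO: 1/4 AB, 1/4 AO, 1/4 BO, 1/4 OO.
Crossing each possibility with the father AB and summing P(type B): 1/4·1/4 + 1/4·1/4 + 1/4·1/2 + 1/4·1/2 = 3/8.
Similarly for Rh via the mother's Rh distribution: P(Rh+) = 1.
Independent loci: 3/8 × 1 = 3/8.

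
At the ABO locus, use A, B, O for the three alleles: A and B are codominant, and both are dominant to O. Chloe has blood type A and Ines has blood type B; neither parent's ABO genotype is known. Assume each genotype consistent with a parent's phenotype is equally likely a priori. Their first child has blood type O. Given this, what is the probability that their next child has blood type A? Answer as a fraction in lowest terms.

Possible genotypes: Chloe ∈ {AA, AO}; Ines ∈ {BB, BO}.
Weight each parental genotype pair by prior × P(type-O child):
  AO × BO: posterior weight 1; P(next child type A) = 1/4.
Weighted sum = 1/4.

1/4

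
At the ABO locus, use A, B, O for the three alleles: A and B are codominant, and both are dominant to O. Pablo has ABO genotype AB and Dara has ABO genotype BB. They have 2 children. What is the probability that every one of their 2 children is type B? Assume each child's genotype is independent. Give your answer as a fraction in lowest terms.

1/4

ABO cross AB × BB → 1/2 B, 1/2 AB.
So P(type B) = 1/2 per child.
All 2 independent: (1/2)^2 = 1/4.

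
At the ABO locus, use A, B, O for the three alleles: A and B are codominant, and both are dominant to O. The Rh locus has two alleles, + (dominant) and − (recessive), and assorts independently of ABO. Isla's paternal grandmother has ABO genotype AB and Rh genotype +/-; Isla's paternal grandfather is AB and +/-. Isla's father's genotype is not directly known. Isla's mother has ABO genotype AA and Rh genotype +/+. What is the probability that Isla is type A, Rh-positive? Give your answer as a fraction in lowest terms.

1/2

Isla's father's ABO genotype from AB × AB: 1/4 AA, 1/2 AB, 1/4 BB.
Crossing each possibility with the mother AA and summing P(type A): 1/4·1 + 1/2·1/2 + 1/4·0 = 1/2.
Similarly for Rh via the father's Rh distribution: P(Rh+) = 1.
Independent loci: 1/2 × 1 = 1/2.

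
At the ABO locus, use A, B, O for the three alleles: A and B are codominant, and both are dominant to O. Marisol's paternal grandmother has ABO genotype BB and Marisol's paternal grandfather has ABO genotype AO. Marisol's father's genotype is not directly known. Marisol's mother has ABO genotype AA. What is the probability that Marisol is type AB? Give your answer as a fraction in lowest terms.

1/2

Marisol's father's ABO genotype from BB × AO: 1/2 AB, 1/2 BO.
Crossing each possibility with the mother AA and summing P(type AB): 1/2·1/2 + 1/2·1/2 = 1/2.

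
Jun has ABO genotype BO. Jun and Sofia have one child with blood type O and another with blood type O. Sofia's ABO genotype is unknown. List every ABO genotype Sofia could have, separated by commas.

For each candidate genotype of Sofia, check whether crossing it with BO can produce every observed child phenotype.
  AA → possible child types {A, AB} ✗
  AB → possible child types {A, B, AB} ✗
  AO → possible child types {O, A, B, AB} ✓
  BB → possible child types {B} ✗
  BO → possible child types {O, B} ✓
  OO → possible child types {O, B} ✓

AO, BO, OO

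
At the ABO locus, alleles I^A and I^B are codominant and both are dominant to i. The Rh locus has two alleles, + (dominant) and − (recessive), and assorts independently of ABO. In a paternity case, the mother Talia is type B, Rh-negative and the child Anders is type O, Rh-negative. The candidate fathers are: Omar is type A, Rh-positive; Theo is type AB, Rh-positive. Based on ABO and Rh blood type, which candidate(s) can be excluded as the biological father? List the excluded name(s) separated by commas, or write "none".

A candidate is excluded only if no genotype consistent with his phenotype could produce a type O, Rh-negative child with a type B, Rh-negative mother.
Theo (type AB, Rh+): no genotype consistent with that phenotype can produce a type-O Rh- child with a type-B mother.

Theo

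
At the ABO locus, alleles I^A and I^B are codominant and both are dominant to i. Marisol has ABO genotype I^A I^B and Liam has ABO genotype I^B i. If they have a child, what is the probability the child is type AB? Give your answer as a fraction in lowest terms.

1/4

ABO cross I^A I^B × I^B i → offspring phenotypes: 1/4 A, 1/2 B, 1/4 AB.
So P(type AB) = 1/4.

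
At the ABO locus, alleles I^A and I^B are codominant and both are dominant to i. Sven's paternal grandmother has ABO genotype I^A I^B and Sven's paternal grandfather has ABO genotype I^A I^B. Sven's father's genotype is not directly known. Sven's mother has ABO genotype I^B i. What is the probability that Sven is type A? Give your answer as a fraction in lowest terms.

Sven's father's ABO genotype from I^A I^B × I^A I^B: 1/4 I^A I^A, 1/2 I^A I^B, 1/4 I^B I^B.
Crossing each possibility with the mother I^B i and summing P(type A): 1/4·1/2 + 1/2·1/4 + 1/4·0 = 1/4.

1/4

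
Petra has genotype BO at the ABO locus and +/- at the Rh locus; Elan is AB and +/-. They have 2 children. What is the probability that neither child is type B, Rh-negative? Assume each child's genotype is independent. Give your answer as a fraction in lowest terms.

ABO cross BO × AB → 1/4 A, 1/2 B, 1/4 AB.
Rh cross +/- × +/- → 3/4 Rh+, 1/4 Rh-; so P(type B, Rh-negative) = 1/2 × 1/4 = 1/8 per child.
P(not type B, Rh-negative) = 7/8 for one child; (7/8)^2 = 49/64.

49/64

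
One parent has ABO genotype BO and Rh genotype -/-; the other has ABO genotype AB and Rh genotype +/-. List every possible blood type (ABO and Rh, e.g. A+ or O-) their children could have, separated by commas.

A+, A-, B+, B-, AB+, AB-

Gametes from BO × AB give offspring ABO genotypes AB, AO, BB, BO, i.e. phenotypes A, B, AB.
Rh cross -/- × +/- → phenotypes Rh+, Rh-.
Combining independently: A+, A-, B+, B-, AB+, AB-.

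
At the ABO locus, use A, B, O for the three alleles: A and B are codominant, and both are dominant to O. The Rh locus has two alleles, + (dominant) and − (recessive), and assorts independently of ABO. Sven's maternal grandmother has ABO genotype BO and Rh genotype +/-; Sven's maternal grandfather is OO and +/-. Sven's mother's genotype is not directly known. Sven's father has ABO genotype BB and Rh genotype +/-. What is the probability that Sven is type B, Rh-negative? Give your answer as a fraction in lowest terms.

1/4

Sven's mother's ABO genotype from BO × OO: 1/2 BO, 1/2 OO.
Crossing each possibility with the father BB and summing P(type B): 1/2·1 + 1/2·1 = 1.
Similarly for Rh via the mother's Rh distribution: P(Rh-) = 1/4.
Independent loci: 1 × 1/4 = 1/4.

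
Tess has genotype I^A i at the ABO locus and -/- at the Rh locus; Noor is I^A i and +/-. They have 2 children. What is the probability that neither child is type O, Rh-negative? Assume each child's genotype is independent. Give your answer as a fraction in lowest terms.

ABO cross I^A i × I^A i → 1/4 O, 3/4 A.
Rh cross -/- × +/- → 1/2 Rh+, 1/2 Rh-; so P(type O, Rh-negative) = 1/4 × 1/2 = 1/8 per child.
P(not type O, Rh-negative) = 7/8 for one child; (7/8)^2 = 49/64.

49/64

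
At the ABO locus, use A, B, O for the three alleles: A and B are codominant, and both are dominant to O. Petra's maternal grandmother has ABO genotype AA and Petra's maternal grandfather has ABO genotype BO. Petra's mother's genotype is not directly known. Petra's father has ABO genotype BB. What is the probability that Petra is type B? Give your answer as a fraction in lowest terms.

Petra's mother's ABO genotype from AA × BO: 1/2 AB, 1/2 AO.
Crossing each possibility with the father BB and summing P(type B): 1/2·1/2 + 1/2·1/2 = 1/2.

1/2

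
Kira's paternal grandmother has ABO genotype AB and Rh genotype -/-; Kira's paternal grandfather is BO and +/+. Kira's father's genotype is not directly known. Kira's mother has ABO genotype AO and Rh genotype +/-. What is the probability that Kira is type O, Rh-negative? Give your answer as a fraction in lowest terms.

1/32

Kira's father's ABO genotype from AB × BO: 1/4 AB, 1/4 AO, 1/4 BB, 1/4 BO.
Crossing each possibility with the mother AO and summing P(type O): 1/4·0 + 1/4·1/4 + 1/4·0 + 1/4·1/4 = 1/8.
Similarly for Rh via the father's Rh distribution: P(Rh-) = 1/4.
Independent loci: 1/8 × 1/4 = 1/32.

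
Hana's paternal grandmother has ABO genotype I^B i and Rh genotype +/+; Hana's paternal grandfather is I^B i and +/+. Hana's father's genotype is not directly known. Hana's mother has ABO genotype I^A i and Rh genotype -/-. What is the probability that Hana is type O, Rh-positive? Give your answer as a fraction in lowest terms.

1/4

Hana's father's ABO genotype from I^B i × I^B i: 1/4 I^B I^B, 1/2 I^B i, 1/4 i i.
Crossing each possibility with the mother I^A i and summing P(type O): 1/4·0 + 1/2·1/4 + 1/4·1/2 = 1/4.
Similarly for Rh via the father's Rh distribution: P(Rh+) = 1.
Independent loci: 1/4 × 1 = 1/4.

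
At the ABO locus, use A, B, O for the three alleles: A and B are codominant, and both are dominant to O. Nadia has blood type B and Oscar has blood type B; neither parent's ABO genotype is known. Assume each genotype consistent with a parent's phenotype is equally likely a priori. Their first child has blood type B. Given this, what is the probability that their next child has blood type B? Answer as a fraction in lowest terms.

19/20

Possible genotypes: Nadia ∈ {BB, BO}; Oscar ∈ {BB, BO}.
Weight each parental genotype pair by prior × P(type-B child):
  BB × BB: posterior weight 4/15; P(next child type B) = 1.
  BB × BO: posterior weight 4/15; P(next child type B) = 1.
  BO × BB: posterior weight 4/15; P(next child type B) = 1.
  BO × BO: posterior weight 1/5; P(next child type B) = 3/4.
Weighted sum = 19/20.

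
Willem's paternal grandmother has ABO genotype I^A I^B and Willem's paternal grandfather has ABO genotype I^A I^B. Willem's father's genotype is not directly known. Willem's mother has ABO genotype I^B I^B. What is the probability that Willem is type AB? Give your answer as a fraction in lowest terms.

Willem's father's ABO genotype from I^A I^B × I^A I^B: 1/4 I^A I^A, 1/2 I^A I^B, 1/4 I^B I^B.
Crossing each possibility with the mother I^B I^B and summing P(type AB): 1/4·1 + 1/2·1/2 + 1/4·0 = 1/2.

1/2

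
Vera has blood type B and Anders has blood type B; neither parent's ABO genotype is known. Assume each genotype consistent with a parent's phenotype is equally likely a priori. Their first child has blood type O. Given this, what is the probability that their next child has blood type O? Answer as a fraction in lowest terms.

Possible genotypes: Vera ∈ {BB, BO}; Anders ∈ {BB, BO}.
Weight each parental genotype pair by prior × P(type-O child):
  BO × BO: posterior weight 1; P(next child type O) = 1/4.
Weighted sum = 1/4.

1/4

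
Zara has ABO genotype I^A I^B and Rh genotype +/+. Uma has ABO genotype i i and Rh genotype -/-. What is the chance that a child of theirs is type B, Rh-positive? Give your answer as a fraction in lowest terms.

1/2

ABO cross I^A I^B × i i → offspring phenotypes: 1/2 A, 1/2 B.
Rh cross +/+ × -/- → 1 Rh+.
Independent loci: P(type B, Rh-positive) = 1/2 × 1 = 1/2.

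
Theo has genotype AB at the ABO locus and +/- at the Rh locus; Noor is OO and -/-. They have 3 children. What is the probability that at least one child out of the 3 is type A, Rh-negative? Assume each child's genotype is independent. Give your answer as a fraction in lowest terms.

ABO cross AB × OO → 1/2 A, 1/2 B.
Rh cross +/- × -/- → 1/2 Rh+, 1/2 Rh-; so P(type A, Rh-negative) = 1/2 × 1/2 = 1/4 per child.
P(none) = (3/4)^3 = 27/64; P(at least one) = 1 − 27/64 = 37/64.

37/64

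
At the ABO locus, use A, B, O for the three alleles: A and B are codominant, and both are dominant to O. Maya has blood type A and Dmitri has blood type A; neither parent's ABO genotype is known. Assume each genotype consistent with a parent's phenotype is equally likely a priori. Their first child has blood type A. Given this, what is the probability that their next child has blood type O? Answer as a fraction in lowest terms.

1/20

Possible genotypes: Maya ∈ {AA, AO}; Dmitri ∈ {AA, AO}.
Weight each parental genotype pair by prior × P(type-A child):
  AA × AA: posterior weight 4/15; P(next child type O) = 0.
  AA × AO: posterior weight 4/15; P(next child type O) = 0.
  AO × AA: posterior weight 4/15; P(next child type O) = 0.
  AO × AO: posterior weight 1/5; P(next child type O) = 1/4.
Weighted sum = 1/20.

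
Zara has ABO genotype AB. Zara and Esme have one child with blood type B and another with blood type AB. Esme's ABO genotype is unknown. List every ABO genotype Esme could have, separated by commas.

AB, AO, BB, BO

For each candidate genotype of Esme, check whether crossing it with AB can produce every observed child phenotype.
  AA → possible child types {A, AB} ✗
  AB → possible child types {A, B, AB} ✓
  AO → possible child types {A, B, AB} ✓
  BB → possible child types {B, AB} ✓
  BO → possible child types {A, B, AB} ✓
  OO → possible child types {A, B} ✗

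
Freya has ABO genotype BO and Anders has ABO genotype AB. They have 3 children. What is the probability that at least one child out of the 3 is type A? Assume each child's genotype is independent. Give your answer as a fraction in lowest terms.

37/64

ABO cross BO × AB → 1/4 A, 1/2 B, 1/4 AB.
So P(type A) = 1/4 per child.
P(none) = (3/4)^3 = 27/64; P(at least one) = 1 − 27/64 = 37/64.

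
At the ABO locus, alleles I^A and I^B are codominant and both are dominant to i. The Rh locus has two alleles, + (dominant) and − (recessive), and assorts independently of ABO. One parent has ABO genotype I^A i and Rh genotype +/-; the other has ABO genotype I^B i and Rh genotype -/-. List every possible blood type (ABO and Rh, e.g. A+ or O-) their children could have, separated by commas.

O+, O-, A+, A-, B+, B-, AB+, AB-

Gametes from I^A i × I^B i give offspring ABO genotypes I^A I^B, I^A i, I^B i, i i, i.e. phenotypes O, A, B, AB.
Rh cross +/- × -/- → phenotypes Rh+, Rh-.
Combining independently: O+, O-, A+, A-, B+, B-, AB+, AB-.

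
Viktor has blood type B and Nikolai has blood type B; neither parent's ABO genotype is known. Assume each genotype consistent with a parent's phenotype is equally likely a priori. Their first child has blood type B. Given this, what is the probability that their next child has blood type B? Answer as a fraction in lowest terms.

19/20

Possible genotypes: Viktor ∈ {BB, BO}; Nikolai ∈ {BB, BO}.
Weight each parental genotype pair by prior × P(type-B child):
  BB × BB: posterior weight 4/15; P(next child type B) = 1.
  BB × BO: posterior weight 4/15; P(next child type B) = 1.
  BO × BB: posterior weight 4/15; P(next child type B) = 1.
  BO × BO: posterior weight 1/5; P(next child type B) = 3/4.
Weighted sum = 19/20.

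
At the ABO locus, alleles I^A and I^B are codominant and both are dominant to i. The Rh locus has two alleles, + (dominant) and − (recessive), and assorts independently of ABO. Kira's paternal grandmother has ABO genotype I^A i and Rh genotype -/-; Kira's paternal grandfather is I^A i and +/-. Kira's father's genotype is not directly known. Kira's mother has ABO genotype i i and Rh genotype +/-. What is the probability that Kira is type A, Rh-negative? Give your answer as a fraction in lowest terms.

3/16

Kira's father's ABO genotype from I^A i × I^A i: 1/4 I^A I^A, 1/2 I^A i, 1/4 i i.
Crossing each possibility with the mother i i and summing P(type A): 1/4·1 + 1/2·1/2 + 1/4·0 = 1/2.
Similarly for Rh via the father's Rh distribution: P(Rh-) = 3/8.
Independent loci: 1/2 × 3/8 = 3/16.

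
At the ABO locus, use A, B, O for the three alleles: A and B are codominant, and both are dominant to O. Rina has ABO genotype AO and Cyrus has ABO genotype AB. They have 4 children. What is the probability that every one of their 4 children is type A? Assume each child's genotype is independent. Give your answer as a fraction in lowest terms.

1/16

ABO cross AO × AB → 1/2 A, 1/4 B, 1/4 AB.
So P(type A) = 1/2 per child.
All 4 independent: (1/2)^4 = 1/16.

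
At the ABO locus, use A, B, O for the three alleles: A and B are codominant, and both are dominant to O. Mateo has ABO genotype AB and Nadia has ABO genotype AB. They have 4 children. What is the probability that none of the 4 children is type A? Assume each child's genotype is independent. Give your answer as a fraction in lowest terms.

ABO cross AB × AB → 1/4 A, 1/4 B, 1/2 AB.
So P(type A) = 1/4 per child.
P(not type A) = 3/4 for one child; (3/4)^4 = 81/256.

81/256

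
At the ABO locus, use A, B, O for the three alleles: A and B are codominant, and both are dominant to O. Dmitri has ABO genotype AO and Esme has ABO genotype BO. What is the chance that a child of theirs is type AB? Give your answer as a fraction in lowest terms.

1/4

ABO cross AO × BO → offspring phenotypes: 1/4 O, 1/4 A, 1/4 B, 1/4 AB.
So P(type AB) = 1/4.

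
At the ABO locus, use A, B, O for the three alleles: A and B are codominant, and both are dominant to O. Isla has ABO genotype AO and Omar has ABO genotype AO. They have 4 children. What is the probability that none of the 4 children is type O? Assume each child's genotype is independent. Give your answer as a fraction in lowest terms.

ABO cross AO × AO → 1/4 O, 3/4 A.
So P(type O) = 1/4 per child.
P(not type O) = 3/4 for one child; (3/4)^4 = 81/256.

81/256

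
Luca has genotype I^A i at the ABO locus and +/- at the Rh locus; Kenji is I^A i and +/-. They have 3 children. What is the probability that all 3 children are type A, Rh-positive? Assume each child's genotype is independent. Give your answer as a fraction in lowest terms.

729/4096

ABO cross I^A i × I^A i → 1/4 O, 3/4 A.
Rh cross +/- × +/- → 3/4 Rh+, 1/4 Rh-; so P(type A, Rh-positive) = 3/4 × 3/4 = 9/16 per child.
All 3 independent: (9/16)^3 = 729/4096.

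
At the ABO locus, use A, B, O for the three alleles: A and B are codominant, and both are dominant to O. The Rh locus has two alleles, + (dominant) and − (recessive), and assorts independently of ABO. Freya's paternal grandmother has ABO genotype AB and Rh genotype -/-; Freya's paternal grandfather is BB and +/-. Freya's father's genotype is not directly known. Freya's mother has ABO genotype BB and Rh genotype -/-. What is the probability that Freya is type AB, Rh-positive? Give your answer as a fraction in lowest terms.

Freya's father's ABO genotype from AB × BB: 1/2 AB, 1/2 BB.
Crossing each possibility with the mother BB and summing P(type AB): 1/2·1/2 + 1/2·0 = 1/4.
Similarly for Rh via the father's Rh distribution: P(Rh+) = 1/4.
Independent loci: 1/4 × 1/4 = 1/16.

1/16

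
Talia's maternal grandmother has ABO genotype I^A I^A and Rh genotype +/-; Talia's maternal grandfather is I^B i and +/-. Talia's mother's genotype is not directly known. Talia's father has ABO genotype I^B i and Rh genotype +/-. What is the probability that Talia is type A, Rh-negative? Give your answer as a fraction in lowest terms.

Talia's mother's ABO genotype from I^A I^A × I^B i: 1/2 I^A I^B, 1/2 I^A i.
Crossing each possibility with the father I^B i and summing P(type A): 1/2·1/4 + 1/2·1/4 = 1/4.
Similarly for Rh via the mother's Rh distribution: P(Rh-) = 1/4.
Independent loci: 1/4 × 1/4 = 1/16.

1/16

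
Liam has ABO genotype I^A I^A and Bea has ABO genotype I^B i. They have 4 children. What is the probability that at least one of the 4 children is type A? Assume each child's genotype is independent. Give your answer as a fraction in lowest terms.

ABO cross I^A I^A × I^B i → 1/2 A, 1/2 AB.
So P(type A) = 1/2 per child.
P(none) = (1/2)^4 = 1/16; P(at least one) = 1 − 1/16 = 15/16.

15/16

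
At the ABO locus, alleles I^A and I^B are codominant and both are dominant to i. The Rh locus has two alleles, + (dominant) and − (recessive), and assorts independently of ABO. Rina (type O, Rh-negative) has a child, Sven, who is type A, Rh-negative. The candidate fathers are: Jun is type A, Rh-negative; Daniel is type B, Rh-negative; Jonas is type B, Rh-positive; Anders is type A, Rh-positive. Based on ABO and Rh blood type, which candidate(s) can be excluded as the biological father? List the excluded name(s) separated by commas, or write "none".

A candidate is excluded only if no genotype consistent with his phenotype could produce a type A, Rh-negative child with a type O, Rh-negative mother.
Daniel (type B, Rh-): no genotype consistent with that phenotype can produce a type-A Rh- child with a type-O mother.
Jonas (type B, Rh+): no genotype consistent with that phenotype can produce a type-A Rh- child with a type-O mother.

Daniel, Jonas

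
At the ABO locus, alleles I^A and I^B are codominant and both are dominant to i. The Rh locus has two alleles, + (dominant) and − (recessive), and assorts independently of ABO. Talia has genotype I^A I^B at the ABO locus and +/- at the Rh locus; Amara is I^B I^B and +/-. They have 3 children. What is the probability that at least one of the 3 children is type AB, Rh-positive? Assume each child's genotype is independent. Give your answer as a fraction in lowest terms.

ABO cross I^A I^B × I^B I^B → 1/2 B, 1/2 AB.
Rh cross +/- × +/- → 3/4 Rh+, 1/4 Rh-; so P(type AB, Rh-positive) = 1/2 × 3/4 = 3/8 per child.
P(none) = (5/8)^3 = 125/512; P(at least one) = 1 − 125/512 = 387/512.

387/512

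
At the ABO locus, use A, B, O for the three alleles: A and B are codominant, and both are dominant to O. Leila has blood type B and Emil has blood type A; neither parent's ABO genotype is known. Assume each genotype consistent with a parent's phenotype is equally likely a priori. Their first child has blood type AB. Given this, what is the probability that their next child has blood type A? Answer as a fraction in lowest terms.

Possible genotypes: Leila ∈ {BB, BO}; Emil ∈ {AA, AO}.
Weight each parental genotype pair by prior × P(type-AB child):
  BB × AA: posterior weight 4/9; P(next child type A) = 0.
  BB × AO: posterior weight 2/9; P(next child type A) = 0.
  BO × AA: posterior weight 2/9; P(next child type A) = 1/2.
  BO × AO: posterior weight 1/9; P(next child type A) = 1/4.
Weighted sum = 5/36.

5/36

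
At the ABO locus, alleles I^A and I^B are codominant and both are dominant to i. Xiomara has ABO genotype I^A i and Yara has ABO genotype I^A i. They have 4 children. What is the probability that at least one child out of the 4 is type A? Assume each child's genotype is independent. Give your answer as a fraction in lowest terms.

ABO cross I^A i × I^A i → 1/4 O, 3/4 A.
So P(type A) = 3/4 per child.
P(none) = (1/4)^4 = 1/256; P(at least one) = 1 − 1/256 = 255/256.

255/256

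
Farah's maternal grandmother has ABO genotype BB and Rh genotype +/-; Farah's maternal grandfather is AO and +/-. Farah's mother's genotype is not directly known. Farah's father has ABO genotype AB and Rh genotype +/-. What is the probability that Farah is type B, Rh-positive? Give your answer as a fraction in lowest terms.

9/32

Farah's mother's ABO genotype from BB × AO: 1/2 AB, 1/2 BO.
Crossing each possibility with the father AB and summing P(type B): 1/2·1/4 + 1/2·1/2 = 3/8.
Similarly for Rh via the mother's Rh distribution: P(Rh+) = 3/4.
Independent loci: 3/8 × 3/4 = 9/32.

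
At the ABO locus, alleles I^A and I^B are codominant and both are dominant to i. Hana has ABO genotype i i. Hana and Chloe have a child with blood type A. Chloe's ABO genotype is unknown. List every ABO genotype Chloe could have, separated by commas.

For each candidate genotype of Chloe, check whether crossing it with i i can produce every observed child phenotype.
  I^A I^A → possible child types {A} ✓
  I^A I^B → possible child types {A, B} ✓
  I^A i → possible child types {O, A} ✓
  I^B I^B → possible child types {B} ✗
  I^B i → possible child types {O, B} ✗
  i i → possible child types {O} ✗

I^A I^A, I^A I^B, I^A i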